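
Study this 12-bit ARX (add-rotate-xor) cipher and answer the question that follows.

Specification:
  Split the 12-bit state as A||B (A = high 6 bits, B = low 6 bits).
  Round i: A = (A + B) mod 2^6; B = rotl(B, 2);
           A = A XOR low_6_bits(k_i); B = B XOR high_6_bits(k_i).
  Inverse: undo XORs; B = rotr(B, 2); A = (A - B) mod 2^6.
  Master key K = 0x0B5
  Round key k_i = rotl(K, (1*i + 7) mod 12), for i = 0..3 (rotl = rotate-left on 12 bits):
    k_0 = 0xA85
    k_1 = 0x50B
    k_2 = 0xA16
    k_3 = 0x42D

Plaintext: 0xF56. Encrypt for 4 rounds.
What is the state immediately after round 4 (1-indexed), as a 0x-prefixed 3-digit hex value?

s_0 = plaintext = 0xF56
s_1 = Round(s_0, k_0) = 0x5B3
s_2 = Round(s_1, k_1) = 0x09B
s_3 = Round(s_2, k_2) = 0x2C5
s_4 = Round(s_3, k_3) = 0xF44

0xF44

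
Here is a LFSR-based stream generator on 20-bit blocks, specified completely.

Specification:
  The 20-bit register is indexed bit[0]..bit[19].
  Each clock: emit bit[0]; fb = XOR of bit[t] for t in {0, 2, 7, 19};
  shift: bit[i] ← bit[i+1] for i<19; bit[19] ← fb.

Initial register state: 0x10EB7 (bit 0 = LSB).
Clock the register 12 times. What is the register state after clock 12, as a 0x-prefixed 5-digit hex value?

0xAFD10

reg_0 = 0x10EB7
clock 1: out=1, reg = 0x8875B
clock 2: out=1, reg = 0x443AD
clock 3: out=1, reg = 0xA21D6
clock 4: out=0, reg = 0xD10EB
clock 5: out=1, reg = 0xE8875
clock 6: out=1, reg = 0xF443A
clock 7: out=0, reg = 0xFA21D
clock 8: out=1, reg = 0xFD10E
clock 9: out=0, reg = 0x7E887
clock 10: out=1, reg = 0xBF443
clock 11: out=1, reg = 0x5FA21
clock 12: out=1, reg = 0xAFD10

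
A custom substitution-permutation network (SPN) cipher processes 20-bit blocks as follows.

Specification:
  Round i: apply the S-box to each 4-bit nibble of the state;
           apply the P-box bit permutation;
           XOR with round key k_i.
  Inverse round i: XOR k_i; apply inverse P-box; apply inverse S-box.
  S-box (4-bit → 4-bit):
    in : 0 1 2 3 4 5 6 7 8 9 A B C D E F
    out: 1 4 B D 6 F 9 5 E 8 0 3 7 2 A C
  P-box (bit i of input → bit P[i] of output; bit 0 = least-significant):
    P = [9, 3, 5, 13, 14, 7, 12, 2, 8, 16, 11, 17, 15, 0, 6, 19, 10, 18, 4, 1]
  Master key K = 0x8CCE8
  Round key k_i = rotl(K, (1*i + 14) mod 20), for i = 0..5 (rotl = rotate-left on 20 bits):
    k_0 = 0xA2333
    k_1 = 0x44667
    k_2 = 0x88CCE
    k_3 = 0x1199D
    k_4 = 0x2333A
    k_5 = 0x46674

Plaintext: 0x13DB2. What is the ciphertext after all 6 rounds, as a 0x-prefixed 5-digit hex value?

0x3AE41

s_0 = plaintext = 0x13DB2
s_1 = Round(s_0, k_0) = 0x3C1EB
s_2 = Round(s_1, k_1) = 0x4C8B8
s_3 = Round(s_2, k_2) = 0xF6437
s_4 = Round(s_3, k_3) = 0x8C3AB
s_5 = Round(s_4, k_4) = 0x4B861
s_6 = Round(s_5, k_5) = 0x3AE41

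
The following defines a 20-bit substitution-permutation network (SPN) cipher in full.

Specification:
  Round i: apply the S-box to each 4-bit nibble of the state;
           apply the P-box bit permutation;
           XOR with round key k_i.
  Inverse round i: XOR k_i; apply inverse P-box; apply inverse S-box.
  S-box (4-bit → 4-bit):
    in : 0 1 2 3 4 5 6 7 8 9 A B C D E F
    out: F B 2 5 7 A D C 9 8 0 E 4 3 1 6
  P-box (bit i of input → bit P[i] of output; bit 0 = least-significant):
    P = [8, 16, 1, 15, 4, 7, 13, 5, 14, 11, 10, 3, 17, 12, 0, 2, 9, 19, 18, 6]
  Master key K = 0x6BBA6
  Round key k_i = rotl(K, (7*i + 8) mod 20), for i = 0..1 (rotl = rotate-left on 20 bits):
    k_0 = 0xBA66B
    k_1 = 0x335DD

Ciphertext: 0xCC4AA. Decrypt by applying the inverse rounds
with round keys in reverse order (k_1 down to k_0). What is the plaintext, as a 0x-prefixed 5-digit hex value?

s_0 = ciphertext = 0xCC4AA
s_1 = InvRound(s_0, k_1) = 0xB0E60
s_2 = InvRound(s_1, k_0) = 0xAC5C7

0xAC5C7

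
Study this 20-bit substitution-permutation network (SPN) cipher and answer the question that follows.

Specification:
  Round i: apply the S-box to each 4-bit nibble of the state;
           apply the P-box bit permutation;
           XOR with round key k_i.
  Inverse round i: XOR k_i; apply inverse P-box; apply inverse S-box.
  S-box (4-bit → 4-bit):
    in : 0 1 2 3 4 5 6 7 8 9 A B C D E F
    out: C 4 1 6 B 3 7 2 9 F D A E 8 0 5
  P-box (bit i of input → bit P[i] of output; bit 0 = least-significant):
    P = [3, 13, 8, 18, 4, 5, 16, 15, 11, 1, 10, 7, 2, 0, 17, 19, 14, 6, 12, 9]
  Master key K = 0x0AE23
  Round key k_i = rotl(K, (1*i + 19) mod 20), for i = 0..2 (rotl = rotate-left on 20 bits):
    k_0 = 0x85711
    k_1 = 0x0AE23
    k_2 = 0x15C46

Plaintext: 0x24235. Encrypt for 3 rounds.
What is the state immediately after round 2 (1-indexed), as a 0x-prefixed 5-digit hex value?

s_0 = plaintext = 0x24235
s_1 = Round(s_0, k_0) = 0x13F3C
s_2 = Round(s_1, k_1) = 0x79302
s_3 = Round(s_2, k_2) = 0xAD809

0x79302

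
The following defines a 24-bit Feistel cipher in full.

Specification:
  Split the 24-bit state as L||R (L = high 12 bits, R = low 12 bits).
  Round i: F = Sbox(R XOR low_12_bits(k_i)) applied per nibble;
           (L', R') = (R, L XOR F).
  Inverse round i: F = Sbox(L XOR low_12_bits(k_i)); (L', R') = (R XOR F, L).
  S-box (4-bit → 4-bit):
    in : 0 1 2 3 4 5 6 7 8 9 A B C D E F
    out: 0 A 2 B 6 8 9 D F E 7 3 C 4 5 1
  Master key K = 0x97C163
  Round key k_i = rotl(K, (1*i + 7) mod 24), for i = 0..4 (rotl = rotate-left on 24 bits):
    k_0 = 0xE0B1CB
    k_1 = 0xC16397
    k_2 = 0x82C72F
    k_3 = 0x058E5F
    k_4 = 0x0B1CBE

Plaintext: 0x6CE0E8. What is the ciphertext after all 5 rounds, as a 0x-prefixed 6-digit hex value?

s_0 = plaintext = 0x6CE0E8
s_1 = Round(s_0, k_0) = 0x0E8CE5
s_2 = Round(s_1, k_1) = 0xCE513A
s_3 = Round(s_2, k_2) = 0x13A54D
s_4 = Round(s_3, k_3) = 0x54D298
s_5 = Round(s_4, k_4) = 0x298064

0x298064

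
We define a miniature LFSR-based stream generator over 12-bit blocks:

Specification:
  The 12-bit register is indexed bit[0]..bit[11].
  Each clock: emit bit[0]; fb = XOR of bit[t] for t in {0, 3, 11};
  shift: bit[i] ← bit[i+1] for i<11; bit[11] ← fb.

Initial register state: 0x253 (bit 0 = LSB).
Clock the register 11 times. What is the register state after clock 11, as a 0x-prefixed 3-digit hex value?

reg_0 = 0x253
clock 1: out=1, reg = 0x929
clock 2: out=1, reg = 0xC94
clock 3: out=0, reg = 0xE4A
clock 4: out=0, reg = 0x725
clock 5: out=1, reg = 0xB92
clock 6: out=0, reg = 0xDC9
clock 7: out=1, reg = 0xEE4
clock 8: out=0, reg = 0xF72
clock 9: out=0, reg = 0xFB9
clock 10: out=1, reg = 0xFDC
clock 11: out=0, reg = 0x7EE

0x7EE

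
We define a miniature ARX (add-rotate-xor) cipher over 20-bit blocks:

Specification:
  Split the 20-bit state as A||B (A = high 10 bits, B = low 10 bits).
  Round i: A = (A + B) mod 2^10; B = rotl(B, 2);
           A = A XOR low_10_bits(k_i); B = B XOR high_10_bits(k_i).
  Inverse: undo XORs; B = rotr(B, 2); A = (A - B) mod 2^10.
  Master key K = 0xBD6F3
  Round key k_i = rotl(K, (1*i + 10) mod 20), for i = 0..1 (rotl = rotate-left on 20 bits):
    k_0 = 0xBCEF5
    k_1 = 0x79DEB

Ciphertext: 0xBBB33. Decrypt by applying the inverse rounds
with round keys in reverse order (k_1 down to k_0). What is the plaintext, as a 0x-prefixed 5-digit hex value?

s_0 = ciphertext = 0xBBB33
s_1 = InvRound(s_0, k_1) = 0x940B5
s_2 = InvRound(s_1, k_0) = 0x85291

0x85291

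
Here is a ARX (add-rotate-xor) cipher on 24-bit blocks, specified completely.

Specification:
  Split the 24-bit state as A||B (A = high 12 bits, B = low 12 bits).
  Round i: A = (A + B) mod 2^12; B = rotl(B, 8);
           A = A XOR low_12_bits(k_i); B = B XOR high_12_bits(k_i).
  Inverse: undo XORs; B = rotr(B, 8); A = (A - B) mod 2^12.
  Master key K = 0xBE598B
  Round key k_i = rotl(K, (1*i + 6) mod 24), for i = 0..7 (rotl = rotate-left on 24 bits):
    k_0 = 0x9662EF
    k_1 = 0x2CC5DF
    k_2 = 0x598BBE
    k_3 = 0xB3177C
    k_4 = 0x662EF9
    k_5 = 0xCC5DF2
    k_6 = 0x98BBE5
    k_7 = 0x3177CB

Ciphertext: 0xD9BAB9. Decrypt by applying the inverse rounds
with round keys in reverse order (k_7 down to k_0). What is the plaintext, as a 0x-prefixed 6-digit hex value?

s_0 = ciphertext = 0xD9BAB9
s_1 = InvRound(s_0, k_7) = 0xF67AE9
s_2 = InvRound(s_1, k_6) = 0xE5F623
s_3 = InvRound(s_2, k_5) = 0x543E6A
s_4 = InvRound(s_3, k_4) = 0xB32088
s_5 = InvRound(s_4, k_3) = 0x0B3B9B
s_6 = InvRound(s_5, k_2) = 0xACF03E
s_7 = InvRound(s_6, k_1) = 0xFEEF22
s_8 = InvRound(s_7, k_0) = 0x8BB446

0x8BB446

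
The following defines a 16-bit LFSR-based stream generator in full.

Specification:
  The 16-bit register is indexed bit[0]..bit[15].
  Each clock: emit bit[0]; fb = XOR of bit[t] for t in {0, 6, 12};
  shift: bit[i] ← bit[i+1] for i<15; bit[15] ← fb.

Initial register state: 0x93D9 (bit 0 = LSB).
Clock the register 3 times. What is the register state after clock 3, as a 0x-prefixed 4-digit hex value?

reg_0 = 0x93D9
clock 1: out=1, reg = 0xC9EC
clock 2: out=0, reg = 0xE4F6
clock 3: out=0, reg = 0xF27B

0xF27B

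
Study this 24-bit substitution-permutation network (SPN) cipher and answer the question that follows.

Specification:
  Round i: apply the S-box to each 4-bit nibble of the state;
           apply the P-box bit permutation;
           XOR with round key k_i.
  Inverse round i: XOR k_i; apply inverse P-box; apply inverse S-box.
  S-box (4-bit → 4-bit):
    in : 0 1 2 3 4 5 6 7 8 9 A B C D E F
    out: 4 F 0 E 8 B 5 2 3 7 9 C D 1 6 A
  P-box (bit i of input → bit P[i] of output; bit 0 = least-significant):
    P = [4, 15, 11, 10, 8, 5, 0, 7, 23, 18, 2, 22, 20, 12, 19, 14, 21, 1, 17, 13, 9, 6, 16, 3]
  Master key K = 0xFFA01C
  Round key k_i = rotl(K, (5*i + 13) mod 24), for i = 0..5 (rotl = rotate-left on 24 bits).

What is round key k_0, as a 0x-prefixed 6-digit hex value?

0x039FF4

K = 0xFFA01C
k_0 = rotl(K, (5*0+13) mod 24) = rotl(K, 13) = 0x039FF4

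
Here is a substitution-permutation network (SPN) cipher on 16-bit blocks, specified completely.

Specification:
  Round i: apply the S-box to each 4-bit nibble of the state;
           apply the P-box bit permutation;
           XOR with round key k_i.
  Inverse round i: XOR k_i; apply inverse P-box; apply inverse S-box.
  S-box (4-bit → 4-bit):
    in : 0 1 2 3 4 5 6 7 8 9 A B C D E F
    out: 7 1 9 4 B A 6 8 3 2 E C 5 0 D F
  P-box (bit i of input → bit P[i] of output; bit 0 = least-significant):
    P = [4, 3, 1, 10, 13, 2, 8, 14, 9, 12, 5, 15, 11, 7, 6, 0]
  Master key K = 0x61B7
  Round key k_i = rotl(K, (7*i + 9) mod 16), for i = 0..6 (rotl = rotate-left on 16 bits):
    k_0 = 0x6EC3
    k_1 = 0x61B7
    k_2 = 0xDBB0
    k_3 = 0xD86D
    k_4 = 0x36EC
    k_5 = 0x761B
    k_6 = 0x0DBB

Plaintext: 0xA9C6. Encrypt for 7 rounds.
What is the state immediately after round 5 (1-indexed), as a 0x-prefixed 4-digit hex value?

s_0 = plaintext = 0xA9C6
s_1 = Round(s_0, k_0) = 0x5F08
s_2 = Round(s_1, k_1) = 0xD20A
s_3 = Round(s_2, k_2) = 0x7CBE
s_4 = Round(s_3, k_3) = 0x9F5E
s_5 = Round(s_4, k_4) = 0xE05A
s_6 = Round(s_5, k_5) = 0x2874
s_7 = Round(s_6, k_6) = 0x53A2

0xE05A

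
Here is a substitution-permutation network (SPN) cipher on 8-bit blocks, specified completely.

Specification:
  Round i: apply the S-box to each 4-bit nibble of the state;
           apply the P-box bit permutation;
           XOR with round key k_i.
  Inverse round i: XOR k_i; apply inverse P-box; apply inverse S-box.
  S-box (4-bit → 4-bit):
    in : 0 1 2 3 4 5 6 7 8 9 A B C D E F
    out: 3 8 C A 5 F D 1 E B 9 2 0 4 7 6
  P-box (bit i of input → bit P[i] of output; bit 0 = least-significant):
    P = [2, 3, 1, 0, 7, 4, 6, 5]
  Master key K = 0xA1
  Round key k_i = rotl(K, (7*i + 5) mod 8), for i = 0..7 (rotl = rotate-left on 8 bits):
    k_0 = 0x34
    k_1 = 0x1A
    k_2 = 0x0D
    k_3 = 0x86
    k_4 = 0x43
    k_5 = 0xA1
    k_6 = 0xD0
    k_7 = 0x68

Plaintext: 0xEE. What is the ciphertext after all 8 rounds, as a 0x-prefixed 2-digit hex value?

s_0 = plaintext = 0xEE
s_1 = Round(s_0, k_0) = 0xEA
s_2 = Round(s_1, k_1) = 0xCF
s_3 = Round(s_2, k_2) = 0x07
s_4 = Round(s_3, k_3) = 0x12
s_5 = Round(s_4, k_4) = 0x60
s_6 = Round(s_5, k_5) = 0x4D
s_7 = Round(s_6, k_6) = 0x12
s_8 = Round(s_7, k_7) = 0x4B

0x4B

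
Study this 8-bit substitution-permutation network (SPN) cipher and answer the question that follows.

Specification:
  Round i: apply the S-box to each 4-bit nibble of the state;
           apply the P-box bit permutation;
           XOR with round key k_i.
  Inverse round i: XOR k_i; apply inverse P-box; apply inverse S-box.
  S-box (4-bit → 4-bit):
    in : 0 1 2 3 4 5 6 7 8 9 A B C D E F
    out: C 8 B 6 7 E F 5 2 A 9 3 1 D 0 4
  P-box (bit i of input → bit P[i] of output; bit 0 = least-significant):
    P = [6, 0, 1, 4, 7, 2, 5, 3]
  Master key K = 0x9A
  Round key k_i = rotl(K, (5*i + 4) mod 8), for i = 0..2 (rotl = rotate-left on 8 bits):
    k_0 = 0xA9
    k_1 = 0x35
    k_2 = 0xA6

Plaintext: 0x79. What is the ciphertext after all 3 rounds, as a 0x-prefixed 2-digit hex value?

s_0 = plaintext = 0x79
s_1 = Round(s_0, k_0) = 0x18
s_2 = Round(s_1, k_1) = 0x3C
s_3 = Round(s_2, k_2) = 0xC2

0xC2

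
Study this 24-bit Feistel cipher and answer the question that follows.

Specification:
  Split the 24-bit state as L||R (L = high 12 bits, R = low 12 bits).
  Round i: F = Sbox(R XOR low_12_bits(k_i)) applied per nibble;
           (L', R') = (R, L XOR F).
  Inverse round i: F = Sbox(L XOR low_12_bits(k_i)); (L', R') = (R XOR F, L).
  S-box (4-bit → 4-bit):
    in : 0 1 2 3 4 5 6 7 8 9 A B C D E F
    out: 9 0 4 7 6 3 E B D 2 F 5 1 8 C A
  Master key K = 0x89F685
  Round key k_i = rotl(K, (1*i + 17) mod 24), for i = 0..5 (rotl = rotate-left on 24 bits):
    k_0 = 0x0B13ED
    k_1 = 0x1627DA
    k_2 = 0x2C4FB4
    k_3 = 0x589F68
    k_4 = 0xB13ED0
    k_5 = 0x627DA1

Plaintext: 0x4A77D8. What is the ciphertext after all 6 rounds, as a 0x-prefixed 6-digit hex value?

s_0 = plaintext = 0x4A77D8
s_1 = Round(s_0, k_0) = 0x7D82D4
s_2 = Round(s_1, k_1) = 0x2D4444
s_3 = Round(s_2, k_2) = 0x44477D
s_4 = Round(s_3, k_3) = 0x77D947
s_5 = Round(s_4, k_4) = 0x947C56
s_6 = Round(s_5, k_5) = 0xC569EC

0xC569EC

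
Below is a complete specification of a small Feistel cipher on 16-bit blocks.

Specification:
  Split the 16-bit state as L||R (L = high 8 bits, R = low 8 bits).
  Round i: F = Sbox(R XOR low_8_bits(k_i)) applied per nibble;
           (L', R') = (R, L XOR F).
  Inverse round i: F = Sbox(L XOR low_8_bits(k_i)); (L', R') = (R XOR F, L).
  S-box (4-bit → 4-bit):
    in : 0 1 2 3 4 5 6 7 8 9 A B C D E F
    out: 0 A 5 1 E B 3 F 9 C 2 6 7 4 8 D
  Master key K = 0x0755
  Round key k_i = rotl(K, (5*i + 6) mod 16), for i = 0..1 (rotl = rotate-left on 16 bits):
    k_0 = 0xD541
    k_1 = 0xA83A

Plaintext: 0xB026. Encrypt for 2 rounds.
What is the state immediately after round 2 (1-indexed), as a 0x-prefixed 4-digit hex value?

s_0 = plaintext = 0xB026
s_1 = Round(s_0, k_0) = 0x268F
s_2 = Round(s_1, k_1) = 0x8F4D

0x8F4D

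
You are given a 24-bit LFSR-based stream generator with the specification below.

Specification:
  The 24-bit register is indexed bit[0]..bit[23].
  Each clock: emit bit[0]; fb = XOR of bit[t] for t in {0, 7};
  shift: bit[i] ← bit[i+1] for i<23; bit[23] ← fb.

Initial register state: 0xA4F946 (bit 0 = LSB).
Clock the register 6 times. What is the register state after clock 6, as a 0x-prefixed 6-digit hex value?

reg_0 = 0xA4F946
clock 1: out=0, reg = 0x527CA3
clock 2: out=1, reg = 0x293E51
clock 3: out=1, reg = 0x949F28
clock 4: out=0, reg = 0x4A4F94
clock 5: out=0, reg = 0xA527CA
clock 6: out=0, reg = 0xD293E5

0xD293E5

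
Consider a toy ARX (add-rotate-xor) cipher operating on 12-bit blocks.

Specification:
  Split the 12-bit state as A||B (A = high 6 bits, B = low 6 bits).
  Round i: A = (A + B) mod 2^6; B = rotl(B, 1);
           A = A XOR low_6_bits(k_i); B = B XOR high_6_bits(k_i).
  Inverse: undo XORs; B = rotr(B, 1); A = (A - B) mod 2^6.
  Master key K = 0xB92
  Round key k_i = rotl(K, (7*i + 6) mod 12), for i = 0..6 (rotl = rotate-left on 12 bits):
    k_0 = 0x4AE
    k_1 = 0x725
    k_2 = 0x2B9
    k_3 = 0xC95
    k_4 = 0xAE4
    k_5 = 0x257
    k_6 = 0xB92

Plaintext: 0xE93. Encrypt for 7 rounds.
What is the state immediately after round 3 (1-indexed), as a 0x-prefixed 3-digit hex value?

s_0 = plaintext = 0xE93
s_1 = Round(s_0, k_0) = 0x8F4
s_2 = Round(s_1, k_1) = 0xCB5
s_3 = Round(s_2, k_2) = 0x7A1
s_4 = Round(s_3, k_3) = 0xAB1
s_5 = Round(s_4, k_4) = 0xFC8
s_6 = Round(s_5, k_5) = 0x419
s_7 = Round(s_6, k_6) = 0xEDC

0x7A1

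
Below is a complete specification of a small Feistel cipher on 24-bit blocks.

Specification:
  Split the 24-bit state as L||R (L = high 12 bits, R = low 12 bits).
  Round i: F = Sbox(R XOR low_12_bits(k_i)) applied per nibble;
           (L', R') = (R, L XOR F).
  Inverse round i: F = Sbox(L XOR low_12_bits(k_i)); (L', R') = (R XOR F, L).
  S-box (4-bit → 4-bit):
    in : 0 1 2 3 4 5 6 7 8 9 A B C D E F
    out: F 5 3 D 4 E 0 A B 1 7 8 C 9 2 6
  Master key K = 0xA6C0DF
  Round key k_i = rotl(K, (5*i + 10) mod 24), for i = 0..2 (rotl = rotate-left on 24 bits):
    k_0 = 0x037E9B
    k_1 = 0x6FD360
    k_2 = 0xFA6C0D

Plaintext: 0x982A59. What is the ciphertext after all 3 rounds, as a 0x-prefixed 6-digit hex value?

s_0 = plaintext = 0x982A59
s_1 = Round(s_0, k_0) = 0xA59D41
s_2 = Round(s_1, k_1) = 0xD4186C
s_3 = Round(s_2, k_2) = 0x86C944

0x86C944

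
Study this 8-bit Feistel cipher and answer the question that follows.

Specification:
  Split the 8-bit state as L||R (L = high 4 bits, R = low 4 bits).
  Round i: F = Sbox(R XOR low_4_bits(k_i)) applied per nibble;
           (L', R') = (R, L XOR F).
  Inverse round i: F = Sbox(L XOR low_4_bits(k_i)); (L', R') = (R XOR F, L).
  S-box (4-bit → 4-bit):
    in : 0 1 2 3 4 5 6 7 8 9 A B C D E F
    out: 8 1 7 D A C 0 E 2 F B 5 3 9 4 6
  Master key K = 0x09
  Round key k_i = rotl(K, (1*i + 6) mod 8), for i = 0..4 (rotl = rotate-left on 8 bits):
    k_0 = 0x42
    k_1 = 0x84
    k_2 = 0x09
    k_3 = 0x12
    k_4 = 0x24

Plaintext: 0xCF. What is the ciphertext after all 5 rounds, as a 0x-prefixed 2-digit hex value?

0x17

s_0 = plaintext = 0xCF
s_1 = Round(s_0, k_0) = 0xF5
s_2 = Round(s_1, k_1) = 0x5E
s_3 = Round(s_2, k_2) = 0xEB
s_4 = Round(s_3, k_3) = 0xB1
s_5 = Round(s_4, k_4) = 0x17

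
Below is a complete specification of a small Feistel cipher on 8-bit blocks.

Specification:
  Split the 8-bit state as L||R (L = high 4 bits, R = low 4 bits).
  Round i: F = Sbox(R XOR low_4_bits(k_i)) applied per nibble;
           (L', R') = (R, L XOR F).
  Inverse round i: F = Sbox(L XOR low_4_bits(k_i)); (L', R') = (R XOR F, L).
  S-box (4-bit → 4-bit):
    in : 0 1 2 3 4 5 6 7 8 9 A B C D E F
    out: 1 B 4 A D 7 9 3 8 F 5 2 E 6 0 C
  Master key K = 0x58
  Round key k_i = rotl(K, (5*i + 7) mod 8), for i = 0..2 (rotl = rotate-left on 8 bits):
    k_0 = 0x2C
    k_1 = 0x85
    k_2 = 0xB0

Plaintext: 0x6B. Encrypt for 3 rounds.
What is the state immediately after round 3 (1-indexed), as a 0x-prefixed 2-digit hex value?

0xA0

s_0 = plaintext = 0x6B
s_1 = Round(s_0, k_0) = 0xB5
s_2 = Round(s_1, k_1) = 0x5A
s_3 = Round(s_2, k_2) = 0xA0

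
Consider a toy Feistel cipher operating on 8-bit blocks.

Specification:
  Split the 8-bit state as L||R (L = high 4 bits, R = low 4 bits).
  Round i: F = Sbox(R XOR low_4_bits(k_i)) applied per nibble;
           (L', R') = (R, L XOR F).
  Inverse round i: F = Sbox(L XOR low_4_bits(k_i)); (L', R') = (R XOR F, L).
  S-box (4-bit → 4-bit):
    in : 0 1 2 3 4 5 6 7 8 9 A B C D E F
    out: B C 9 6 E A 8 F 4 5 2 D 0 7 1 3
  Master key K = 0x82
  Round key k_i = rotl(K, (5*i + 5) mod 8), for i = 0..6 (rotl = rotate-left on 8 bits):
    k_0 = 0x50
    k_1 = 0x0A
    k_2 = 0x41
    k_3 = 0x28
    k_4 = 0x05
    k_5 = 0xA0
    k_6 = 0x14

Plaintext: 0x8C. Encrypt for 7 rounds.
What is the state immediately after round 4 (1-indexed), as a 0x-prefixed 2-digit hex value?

s_0 = plaintext = 0x8C
s_1 = Round(s_0, k_0) = 0xC8
s_2 = Round(s_1, k_1) = 0x85
s_3 = Round(s_2, k_2) = 0x56
s_4 = Round(s_3, k_3) = 0x64
s_5 = Round(s_4, k_4) = 0x4A
s_6 = Round(s_5, k_5) = 0xA6
s_7 = Round(s_6, k_6) = 0x63

0x64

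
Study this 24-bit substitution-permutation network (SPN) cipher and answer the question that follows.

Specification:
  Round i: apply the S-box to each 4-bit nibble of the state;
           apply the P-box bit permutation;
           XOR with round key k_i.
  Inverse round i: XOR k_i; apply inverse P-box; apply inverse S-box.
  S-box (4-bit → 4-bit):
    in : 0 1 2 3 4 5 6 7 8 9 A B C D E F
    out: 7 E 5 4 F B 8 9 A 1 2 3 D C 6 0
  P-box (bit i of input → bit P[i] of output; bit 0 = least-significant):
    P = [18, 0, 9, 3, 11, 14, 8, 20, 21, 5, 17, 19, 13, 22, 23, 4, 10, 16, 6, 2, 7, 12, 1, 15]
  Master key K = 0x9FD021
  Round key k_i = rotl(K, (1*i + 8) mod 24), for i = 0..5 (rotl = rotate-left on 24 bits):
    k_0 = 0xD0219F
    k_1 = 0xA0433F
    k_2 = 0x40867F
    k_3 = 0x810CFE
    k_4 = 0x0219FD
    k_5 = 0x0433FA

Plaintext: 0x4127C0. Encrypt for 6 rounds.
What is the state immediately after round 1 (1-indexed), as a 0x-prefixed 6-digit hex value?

0x6D9A58

s_0 = plaintext = 0x4127C0
s_1 = Round(s_0, k_0) = 0x6D9A58
s_2 = Round(s_1, k_1) = 0xB0AB52
s_3 = Round(s_2, k_2) = 0x35D89F
s_4 = Round(s_3, k_3) = 0x0800C8
s_5 = Round(s_4, k_4) = 0xF12052
s_6 = Round(s_5, k_5) = 0xB3599E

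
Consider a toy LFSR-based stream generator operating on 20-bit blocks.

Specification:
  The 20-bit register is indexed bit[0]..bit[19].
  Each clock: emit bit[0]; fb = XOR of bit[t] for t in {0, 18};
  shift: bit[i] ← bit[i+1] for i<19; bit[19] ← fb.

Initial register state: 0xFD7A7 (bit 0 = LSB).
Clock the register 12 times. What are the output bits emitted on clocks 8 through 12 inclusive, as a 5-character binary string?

11110

reg_0 = 0xFD7A7
clock 1: out=1, reg = 0x7EBD3
clock 2: out=1, reg = 0x3F5E9
clock 3: out=1, reg = 0x9FAF4
clock 4: out=0, reg = 0x4FD7A
clock 5: out=0, reg = 0xA7EBD
clock 6: out=1, reg = 0xD3F5E
clock 7: out=0, reg = 0xE9FAF
clock 8: out=1, reg = 0x74FD7
clock 9: out=1, reg = 0x3A7EB
clock 10: out=1, reg = 0x9D3F5
clock 11: out=1, reg = 0xCE9FA
clock 12: out=0, reg = 0xE74FD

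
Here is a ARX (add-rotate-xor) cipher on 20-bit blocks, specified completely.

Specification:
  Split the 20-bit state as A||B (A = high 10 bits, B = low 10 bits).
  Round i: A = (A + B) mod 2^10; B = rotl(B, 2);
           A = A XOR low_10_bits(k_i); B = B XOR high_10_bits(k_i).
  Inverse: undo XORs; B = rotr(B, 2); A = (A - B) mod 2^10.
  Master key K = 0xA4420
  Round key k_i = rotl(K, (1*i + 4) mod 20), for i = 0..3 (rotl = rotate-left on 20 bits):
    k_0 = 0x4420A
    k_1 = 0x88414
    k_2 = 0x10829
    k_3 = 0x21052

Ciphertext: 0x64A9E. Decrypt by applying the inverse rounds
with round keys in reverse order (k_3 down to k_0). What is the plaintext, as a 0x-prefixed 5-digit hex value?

s_0 = ciphertext = 0x64A9E
s_1 = InvRound(s_0, k_3) = 0xCEA86
s_2 = InvRound(s_1, k_2) = 0x988B1
s_3 = InvRound(s_2, k_1) = 0x748A4
s_4 = InvRound(s_3, k_0) = 0xDAC6D

0xDAC6D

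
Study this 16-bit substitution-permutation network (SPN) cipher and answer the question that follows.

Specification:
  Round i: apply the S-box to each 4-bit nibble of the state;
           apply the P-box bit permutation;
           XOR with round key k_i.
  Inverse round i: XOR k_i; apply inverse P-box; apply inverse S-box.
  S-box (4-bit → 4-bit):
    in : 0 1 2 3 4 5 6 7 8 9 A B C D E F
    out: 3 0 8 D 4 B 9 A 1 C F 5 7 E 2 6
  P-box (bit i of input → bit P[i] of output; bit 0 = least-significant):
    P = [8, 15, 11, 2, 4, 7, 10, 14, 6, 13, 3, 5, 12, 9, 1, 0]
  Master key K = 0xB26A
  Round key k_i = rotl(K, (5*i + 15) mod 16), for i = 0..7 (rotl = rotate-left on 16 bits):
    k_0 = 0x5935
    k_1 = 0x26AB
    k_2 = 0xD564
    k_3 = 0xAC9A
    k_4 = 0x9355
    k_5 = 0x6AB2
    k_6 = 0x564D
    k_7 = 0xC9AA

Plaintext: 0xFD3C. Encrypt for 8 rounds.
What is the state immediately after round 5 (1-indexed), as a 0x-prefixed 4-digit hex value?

0x762A

s_0 = plaintext = 0xFD3C
s_1 = Round(s_0, k_0) = 0xB60F
s_2 = Round(s_1, k_1) = 0xBE59
s_3 = Round(s_2, k_2) = 0xADF2
s_4 = Round(s_3, k_3) = 0x9A35
s_5 = Round(s_4, k_4) = 0x762A
s_6 = Round(s_5, k_5) = 0xA1D7
s_7 = Round(s_6, k_6) = 0x80CA
s_8 = Round(s_7, k_7) = 0x747E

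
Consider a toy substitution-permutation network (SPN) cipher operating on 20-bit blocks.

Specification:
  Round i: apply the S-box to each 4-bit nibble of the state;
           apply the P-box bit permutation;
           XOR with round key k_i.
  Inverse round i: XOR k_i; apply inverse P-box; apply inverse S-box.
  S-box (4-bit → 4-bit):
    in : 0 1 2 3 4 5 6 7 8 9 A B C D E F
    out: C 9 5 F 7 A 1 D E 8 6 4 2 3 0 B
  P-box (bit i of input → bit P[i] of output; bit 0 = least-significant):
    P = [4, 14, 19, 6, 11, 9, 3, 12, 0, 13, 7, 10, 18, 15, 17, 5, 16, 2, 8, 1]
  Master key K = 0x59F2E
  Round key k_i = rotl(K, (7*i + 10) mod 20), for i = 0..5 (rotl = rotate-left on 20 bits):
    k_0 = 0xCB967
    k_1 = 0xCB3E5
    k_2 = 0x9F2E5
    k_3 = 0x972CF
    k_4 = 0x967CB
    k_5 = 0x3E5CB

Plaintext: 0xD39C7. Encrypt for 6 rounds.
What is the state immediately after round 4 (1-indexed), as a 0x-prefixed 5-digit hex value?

0x40C1E

s_0 = plaintext = 0xD39C7
s_1 = Round(s_0, k_0) = 0x33F13
s_2 = Round(s_1, k_1) = 0x34E92
s_3 = Round(s_2, k_2) = 0x663F3
s_4 = Round(s_3, k_3) = 0x40C1E
s_5 = Round(s_4, k_4) = 0xA5EEF
s_6 = Round(s_5, k_5) = 0x324BF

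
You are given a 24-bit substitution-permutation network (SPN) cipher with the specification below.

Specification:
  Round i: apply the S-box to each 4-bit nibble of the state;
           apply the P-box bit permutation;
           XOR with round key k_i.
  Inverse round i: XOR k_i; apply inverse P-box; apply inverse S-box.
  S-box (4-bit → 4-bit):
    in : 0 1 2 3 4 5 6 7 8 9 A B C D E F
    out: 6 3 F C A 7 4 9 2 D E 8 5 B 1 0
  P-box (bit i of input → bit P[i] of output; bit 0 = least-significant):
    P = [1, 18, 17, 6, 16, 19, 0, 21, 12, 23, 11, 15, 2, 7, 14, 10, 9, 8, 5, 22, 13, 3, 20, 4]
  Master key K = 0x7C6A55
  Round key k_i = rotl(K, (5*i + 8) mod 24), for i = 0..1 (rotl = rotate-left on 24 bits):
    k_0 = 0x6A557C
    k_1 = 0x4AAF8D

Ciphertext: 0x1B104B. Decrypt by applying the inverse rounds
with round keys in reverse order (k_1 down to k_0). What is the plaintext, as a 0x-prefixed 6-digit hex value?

0x4F4A95

s_0 = ciphertext = 0x1B104B
s_1 = InvRound(s_0, k_1) = 0xCDD9E7
s_2 = InvRound(s_1, k_0) = 0x4F4A95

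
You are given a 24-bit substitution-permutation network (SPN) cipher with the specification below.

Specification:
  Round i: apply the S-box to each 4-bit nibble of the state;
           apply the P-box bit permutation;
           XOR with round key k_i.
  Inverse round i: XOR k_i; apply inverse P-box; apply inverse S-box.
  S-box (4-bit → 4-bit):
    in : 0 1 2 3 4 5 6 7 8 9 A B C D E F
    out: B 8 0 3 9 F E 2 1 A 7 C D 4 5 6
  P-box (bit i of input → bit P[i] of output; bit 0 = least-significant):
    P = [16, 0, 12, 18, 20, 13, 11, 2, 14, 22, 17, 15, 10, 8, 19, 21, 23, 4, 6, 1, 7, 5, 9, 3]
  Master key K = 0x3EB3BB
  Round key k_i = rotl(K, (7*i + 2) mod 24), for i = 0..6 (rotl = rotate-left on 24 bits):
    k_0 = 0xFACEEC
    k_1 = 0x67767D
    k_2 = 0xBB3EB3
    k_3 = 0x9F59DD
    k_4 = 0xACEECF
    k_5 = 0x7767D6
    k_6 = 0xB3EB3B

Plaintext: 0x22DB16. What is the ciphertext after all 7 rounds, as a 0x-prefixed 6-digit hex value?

s_0 = plaintext = 0x22DB16
s_1 = Round(s_0, k_0) = 0xF45EE9
s_2 = Round(s_1, k_1) = 0xD9395E
s_3 = Round(s_2, k_2) = 0xEA81A5
s_4 = Round(s_3, k_3) = 0x0AE70C
s_5 = Round(s_4, k_4) = 0x71DA33
s_6 = Round(s_5, k_5) = 0x2C07F5
s_7 = Round(s_6, k_6) = 0x56D678

0x56D678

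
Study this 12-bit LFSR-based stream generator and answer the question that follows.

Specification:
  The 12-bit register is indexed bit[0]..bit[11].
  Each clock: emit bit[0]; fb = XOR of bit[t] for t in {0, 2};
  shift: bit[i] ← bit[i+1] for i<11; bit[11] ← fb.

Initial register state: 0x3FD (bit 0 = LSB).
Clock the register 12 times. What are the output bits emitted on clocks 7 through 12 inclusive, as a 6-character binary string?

reg_0 = 0x3FD
clock 1: out=1, reg = 0x1FE
clock 2: out=0, reg = 0x8FF
clock 3: out=1, reg = 0x47F
clock 4: out=1, reg = 0x23F
clock 5: out=1, reg = 0x11F
clock 6: out=1, reg = 0x08F
clock 7: out=1, reg = 0x047
clock 8: out=1, reg = 0x023
clock 9: out=1, reg = 0x811
clock 10: out=1, reg = 0xC08
clock 11: out=0, reg = 0x604
clock 12: out=0, reg = 0xB02

111100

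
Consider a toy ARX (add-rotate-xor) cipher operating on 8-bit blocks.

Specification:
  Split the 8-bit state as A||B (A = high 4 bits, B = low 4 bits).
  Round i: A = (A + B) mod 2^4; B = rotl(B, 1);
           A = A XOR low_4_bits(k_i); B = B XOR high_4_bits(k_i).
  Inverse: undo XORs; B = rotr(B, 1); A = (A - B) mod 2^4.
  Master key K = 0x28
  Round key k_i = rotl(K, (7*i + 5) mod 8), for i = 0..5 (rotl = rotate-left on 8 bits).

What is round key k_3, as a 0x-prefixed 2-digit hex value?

K = 0x28
k_0 = rotl(K, (7*0+5) mod 8) = rotl(K, 5) = 0x05
k_1 = rotl(K, (7*1+5) mod 8) = rotl(K, 4) = 0x82
k_2 = rotl(K, (7*2+5) mod 8) = rotl(K, 3) = 0x41
k_3 = rotl(K, (7*3+5) mod 8) = rotl(K, 2) = 0xA0

0xA0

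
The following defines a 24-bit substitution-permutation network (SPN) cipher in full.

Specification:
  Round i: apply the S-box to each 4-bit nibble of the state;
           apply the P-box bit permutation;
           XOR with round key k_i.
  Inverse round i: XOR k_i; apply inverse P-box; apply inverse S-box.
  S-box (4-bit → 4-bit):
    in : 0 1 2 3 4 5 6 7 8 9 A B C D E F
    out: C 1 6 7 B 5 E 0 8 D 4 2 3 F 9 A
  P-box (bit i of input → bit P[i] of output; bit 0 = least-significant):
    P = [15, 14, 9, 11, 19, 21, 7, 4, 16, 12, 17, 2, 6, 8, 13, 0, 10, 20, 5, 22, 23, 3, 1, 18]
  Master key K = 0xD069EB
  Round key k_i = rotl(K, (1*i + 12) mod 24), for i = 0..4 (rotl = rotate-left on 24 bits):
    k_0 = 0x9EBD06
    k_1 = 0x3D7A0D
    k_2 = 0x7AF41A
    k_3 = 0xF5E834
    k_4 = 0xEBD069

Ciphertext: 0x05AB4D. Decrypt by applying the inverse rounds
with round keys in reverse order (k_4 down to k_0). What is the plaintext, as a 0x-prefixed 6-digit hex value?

s_0 = ciphertext = 0x05AB4D
s_1 = InvRound(s_0, k_4) = 0xE026C6
s_2 = InvRound(s_1, k_3) = 0x03110D
s_3 = InvRound(s_2, k_2) = 0xA46E4C
s_4 = InvRound(s_3, k_1) = 0x1CEC17
s_5 = InvRound(s_4, k_0) = 0x17F28B

0x17F28B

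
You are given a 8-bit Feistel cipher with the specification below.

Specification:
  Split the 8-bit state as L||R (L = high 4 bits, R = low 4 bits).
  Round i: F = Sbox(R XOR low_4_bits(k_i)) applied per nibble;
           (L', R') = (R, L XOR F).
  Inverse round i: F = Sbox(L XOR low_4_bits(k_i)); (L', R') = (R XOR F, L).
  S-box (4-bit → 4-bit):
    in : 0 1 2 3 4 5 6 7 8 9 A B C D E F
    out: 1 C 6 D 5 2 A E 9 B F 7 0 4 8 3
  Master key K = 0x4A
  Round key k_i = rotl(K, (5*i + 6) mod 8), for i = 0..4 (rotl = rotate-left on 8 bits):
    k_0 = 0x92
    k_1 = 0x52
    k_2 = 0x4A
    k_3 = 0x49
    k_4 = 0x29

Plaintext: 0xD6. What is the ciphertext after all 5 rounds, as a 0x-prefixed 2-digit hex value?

0x94

s_0 = plaintext = 0xD6
s_1 = Round(s_0, k_0) = 0x68
s_2 = Round(s_1, k_1) = 0x89
s_3 = Round(s_2, k_2) = 0x95
s_4 = Round(s_3, k_3) = 0x59
s_5 = Round(s_4, k_4) = 0x94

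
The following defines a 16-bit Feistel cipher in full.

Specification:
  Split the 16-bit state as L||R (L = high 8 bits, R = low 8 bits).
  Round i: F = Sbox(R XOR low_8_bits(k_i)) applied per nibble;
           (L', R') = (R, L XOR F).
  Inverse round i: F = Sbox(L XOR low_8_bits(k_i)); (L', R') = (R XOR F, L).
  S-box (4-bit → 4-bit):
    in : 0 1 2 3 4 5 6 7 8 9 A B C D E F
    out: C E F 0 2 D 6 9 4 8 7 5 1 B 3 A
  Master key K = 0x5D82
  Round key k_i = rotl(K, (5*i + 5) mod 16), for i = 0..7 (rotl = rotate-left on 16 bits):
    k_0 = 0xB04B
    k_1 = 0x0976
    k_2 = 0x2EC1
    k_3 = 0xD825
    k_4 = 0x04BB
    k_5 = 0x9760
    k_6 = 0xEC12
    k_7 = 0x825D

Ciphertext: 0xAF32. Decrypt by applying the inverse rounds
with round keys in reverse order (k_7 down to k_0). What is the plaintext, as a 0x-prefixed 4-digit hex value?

s_0 = ciphertext = 0xAF32
s_1 = InvRound(s_0, k_7) = 0x9DAF
s_2 = InvRound(s_1, k_6) = 0xE59D
s_3 = InvRound(s_2, k_5) = 0xD0E5
s_4 = InvRound(s_3, k_4) = 0x80D0
s_5 = InvRound(s_4, k_3) = 0xAD80
s_6 = InvRound(s_5, k_2) = 0xE1AD
s_7 = InvRound(s_6, k_1) = 0x24E1
s_8 = InvRound(s_7, k_0) = 0x8B24

0x8B24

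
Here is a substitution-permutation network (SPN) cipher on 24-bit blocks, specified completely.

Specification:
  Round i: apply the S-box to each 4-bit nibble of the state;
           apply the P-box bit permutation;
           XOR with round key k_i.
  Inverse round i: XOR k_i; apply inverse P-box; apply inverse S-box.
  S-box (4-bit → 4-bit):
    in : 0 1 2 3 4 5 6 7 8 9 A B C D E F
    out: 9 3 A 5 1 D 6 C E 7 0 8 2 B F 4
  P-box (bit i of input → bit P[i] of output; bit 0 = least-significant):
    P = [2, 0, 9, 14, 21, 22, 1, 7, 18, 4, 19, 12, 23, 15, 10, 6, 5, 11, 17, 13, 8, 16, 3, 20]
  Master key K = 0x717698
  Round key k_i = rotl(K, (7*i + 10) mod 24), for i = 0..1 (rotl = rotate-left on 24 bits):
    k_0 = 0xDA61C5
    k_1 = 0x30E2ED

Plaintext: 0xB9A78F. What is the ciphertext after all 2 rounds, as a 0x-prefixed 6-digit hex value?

s_0 = plaintext = 0xB9A78F
s_1 = Round(s_0, k_0) = 0x807B67
s_2 = Round(s_1, k_1) = 0x619487

0x619487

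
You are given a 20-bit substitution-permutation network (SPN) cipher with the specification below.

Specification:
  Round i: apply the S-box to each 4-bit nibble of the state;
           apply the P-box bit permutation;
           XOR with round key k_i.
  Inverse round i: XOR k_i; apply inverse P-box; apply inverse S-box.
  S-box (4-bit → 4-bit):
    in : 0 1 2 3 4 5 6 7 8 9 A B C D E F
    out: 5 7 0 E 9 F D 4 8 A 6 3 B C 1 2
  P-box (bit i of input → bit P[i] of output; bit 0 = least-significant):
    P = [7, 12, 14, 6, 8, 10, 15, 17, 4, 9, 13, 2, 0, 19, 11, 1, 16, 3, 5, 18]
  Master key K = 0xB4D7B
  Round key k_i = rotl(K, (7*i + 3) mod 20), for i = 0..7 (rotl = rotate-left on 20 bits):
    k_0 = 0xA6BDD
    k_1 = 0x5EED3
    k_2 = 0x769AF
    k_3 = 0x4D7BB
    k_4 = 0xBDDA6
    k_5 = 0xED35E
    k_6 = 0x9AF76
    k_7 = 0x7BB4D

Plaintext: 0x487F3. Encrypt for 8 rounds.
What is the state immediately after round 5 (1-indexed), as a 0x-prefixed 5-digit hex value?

s_0 = plaintext = 0x487F3
s_1 = Round(s_0, k_0) = 0xF1F9F
s_2 = Round(s_1, k_1) = 0xFF0DA
s_3 = Round(s_2, k_2) = 0xD99B7
s_4 = Round(s_3, k_3) = 0x8909D
s_5 = Round(s_4, k_4) = 0x5B9F4
s_6 = Round(s_5, k_5) = 0x3D5B3
s_7 = Round(s_6, k_6) = 0xDD008
s_8 = Round(s_7, k_7) = 0x3123F

0x5B9F4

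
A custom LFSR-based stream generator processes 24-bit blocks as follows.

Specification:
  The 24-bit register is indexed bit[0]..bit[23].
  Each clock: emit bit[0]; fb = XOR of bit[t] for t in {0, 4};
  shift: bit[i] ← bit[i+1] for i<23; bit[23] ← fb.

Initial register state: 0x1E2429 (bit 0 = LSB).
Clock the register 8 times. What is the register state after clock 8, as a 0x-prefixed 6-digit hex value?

0x6B1E24

reg_0 = 0x1E2429
clock 1: out=1, reg = 0x8F1214
clock 2: out=0, reg = 0xC7890A
clock 3: out=0, reg = 0x63C485
clock 4: out=1, reg = 0xB1E242
clock 5: out=0, reg = 0x58F121
clock 6: out=1, reg = 0xAC7890
clock 7: out=0, reg = 0xD63C48
clock 8: out=0, reg = 0x6B1E24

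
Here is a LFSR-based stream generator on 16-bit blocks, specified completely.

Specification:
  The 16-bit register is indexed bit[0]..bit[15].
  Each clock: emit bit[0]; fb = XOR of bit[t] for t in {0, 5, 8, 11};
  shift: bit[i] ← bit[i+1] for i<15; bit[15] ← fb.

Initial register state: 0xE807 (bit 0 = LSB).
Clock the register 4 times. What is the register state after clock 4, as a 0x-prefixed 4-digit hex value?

0x2E80

reg_0 = 0xE807
clock 1: out=1, reg = 0x7403
clock 2: out=1, reg = 0xBA01
clock 3: out=1, reg = 0x5D00
clock 4: out=0, reg = 0x2E80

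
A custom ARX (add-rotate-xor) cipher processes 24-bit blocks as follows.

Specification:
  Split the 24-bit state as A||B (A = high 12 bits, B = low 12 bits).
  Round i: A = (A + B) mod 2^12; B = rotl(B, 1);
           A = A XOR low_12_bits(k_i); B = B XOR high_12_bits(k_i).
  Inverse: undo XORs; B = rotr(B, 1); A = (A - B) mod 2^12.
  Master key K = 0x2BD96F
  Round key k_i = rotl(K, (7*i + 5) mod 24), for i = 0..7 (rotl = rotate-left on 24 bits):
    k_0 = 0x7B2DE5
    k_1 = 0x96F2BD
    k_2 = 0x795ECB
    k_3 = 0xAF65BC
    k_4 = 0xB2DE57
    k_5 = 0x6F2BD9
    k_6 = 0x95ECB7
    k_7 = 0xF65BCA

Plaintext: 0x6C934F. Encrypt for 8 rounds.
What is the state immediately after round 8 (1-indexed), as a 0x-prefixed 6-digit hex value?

s_0 = plaintext = 0x6C934F
s_1 = Round(s_0, k_0) = 0x7FD12C
s_2 = Round(s_1, k_1) = 0xB94B37
s_3 = Round(s_2, k_2) = 0x8001FA
s_4 = Round(s_3, k_3) = 0xC46902
s_5 = Round(s_4, k_4) = 0xB1F928
s_6 = Round(s_5, k_5) = 0xF9E4A3
s_7 = Round(s_6, k_6) = 0x8F6018
s_8 = Round(s_7, k_7) = 0x2C4F55

0x2C4F55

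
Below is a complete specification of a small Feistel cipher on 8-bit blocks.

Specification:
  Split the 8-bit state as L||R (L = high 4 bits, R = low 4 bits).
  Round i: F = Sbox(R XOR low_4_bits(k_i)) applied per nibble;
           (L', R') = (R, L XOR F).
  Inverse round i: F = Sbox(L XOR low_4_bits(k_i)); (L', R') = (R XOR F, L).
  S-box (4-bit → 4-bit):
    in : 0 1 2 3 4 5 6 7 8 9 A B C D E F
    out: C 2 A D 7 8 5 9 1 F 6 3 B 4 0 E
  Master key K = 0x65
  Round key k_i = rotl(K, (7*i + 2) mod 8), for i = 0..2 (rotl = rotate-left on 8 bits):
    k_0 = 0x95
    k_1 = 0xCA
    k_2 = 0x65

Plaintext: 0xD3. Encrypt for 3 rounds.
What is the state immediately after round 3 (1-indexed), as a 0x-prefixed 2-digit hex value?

s_0 = plaintext = 0xD3
s_1 = Round(s_0, k_0) = 0x38
s_2 = Round(s_1, k_1) = 0x89
s_3 = Round(s_2, k_2) = 0x93

0x93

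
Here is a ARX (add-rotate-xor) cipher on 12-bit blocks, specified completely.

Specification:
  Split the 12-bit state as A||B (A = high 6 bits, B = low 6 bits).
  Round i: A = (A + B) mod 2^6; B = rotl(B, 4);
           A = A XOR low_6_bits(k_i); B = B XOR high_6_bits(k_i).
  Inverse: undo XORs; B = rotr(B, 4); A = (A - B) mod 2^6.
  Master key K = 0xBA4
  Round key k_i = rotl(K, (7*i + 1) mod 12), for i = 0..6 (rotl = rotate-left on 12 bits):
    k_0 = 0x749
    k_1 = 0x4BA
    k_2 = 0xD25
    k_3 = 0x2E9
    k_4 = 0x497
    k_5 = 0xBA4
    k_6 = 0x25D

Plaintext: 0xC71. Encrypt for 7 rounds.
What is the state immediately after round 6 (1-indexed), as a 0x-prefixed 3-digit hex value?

s_0 = plaintext = 0xC71
s_1 = Round(s_0, k_0) = 0xAC1
s_2 = Round(s_1, k_1) = 0x582
s_3 = Round(s_2, k_2) = 0xF54
s_4 = Round(s_3, k_3) = 0xE0E
s_5 = Round(s_4, k_4) = 0x471
s_6 = Round(s_5, k_5) = 0x9B2
s_7 = Round(s_6, k_6) = 0x165

0x9B2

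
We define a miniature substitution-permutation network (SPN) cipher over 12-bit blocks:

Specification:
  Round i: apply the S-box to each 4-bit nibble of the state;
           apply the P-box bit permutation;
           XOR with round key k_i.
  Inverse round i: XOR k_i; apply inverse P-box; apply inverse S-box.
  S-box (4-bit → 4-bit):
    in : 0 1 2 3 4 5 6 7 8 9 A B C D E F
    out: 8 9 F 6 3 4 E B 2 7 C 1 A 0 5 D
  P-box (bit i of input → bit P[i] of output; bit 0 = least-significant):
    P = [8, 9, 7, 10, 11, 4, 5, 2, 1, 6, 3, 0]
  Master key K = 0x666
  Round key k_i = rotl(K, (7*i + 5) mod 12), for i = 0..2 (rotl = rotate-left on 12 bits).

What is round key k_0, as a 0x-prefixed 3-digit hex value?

K = 0x666
k_0 = rotl(K, (7*0+5) mod 12) = rotl(K, 5) = 0xCCC

0xCCC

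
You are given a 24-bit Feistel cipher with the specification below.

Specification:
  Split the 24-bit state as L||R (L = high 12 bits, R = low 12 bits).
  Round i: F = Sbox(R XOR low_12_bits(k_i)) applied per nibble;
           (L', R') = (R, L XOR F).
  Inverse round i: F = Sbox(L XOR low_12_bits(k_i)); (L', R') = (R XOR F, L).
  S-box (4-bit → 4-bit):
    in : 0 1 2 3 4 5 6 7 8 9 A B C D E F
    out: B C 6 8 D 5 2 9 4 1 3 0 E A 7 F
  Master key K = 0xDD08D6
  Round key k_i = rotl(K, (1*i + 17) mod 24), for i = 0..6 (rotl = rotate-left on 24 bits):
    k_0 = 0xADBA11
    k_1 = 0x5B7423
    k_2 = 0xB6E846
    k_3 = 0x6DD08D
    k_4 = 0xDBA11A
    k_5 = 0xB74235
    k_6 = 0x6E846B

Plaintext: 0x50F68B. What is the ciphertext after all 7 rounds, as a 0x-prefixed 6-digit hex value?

s_0 = plaintext = 0x50F68B
s_1 = Round(s_0, k_0) = 0x68BB1C
s_2 = Round(s_1, k_1) = 0xB1C904
s_3 = Round(s_2, k_2) = 0x9047CA
s_4 = Round(s_3, k_3) = 0x7CA0DD
s_5 = Round(s_4, k_4) = 0x0DDB23
s_6 = Round(s_5, k_5) = 0xB2311F
s_7 = Round(s_6, k_6) = 0x11FEBE

0x11FEBE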